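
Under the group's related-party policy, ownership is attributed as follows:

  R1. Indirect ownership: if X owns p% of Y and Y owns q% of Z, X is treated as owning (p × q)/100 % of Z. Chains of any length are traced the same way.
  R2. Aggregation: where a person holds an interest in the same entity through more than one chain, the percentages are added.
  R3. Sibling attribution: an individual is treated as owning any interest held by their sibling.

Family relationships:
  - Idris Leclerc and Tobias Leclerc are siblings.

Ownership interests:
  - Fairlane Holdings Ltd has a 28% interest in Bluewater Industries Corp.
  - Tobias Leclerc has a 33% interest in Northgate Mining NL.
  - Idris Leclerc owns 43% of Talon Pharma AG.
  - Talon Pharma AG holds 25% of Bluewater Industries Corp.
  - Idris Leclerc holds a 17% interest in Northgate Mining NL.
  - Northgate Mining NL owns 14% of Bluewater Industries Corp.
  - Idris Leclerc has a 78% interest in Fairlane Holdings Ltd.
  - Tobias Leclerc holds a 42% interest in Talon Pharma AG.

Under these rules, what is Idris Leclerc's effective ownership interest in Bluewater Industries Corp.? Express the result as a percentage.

By sibling attribution (R3), Idris Leclerc is treated as also owning Tobias Leclerc's interest in Northgate Mining NL, giving 17% + 33% = 50%.
By sibling attribution (R3), Idris Leclerc is treated as also owning Tobias Leclerc's interest in Talon Pharma AG, giving 43% + 42% = 85%.
Chain via Northgate Mining NL (R1): 50% × 14% = 7% of Bluewater Industries Corp.
Chain via Fairlane Holdings Ltd (R1): 78% × 28% = 21.84% of Bluewater Industries Corp.
Chain via Talon Pharma AG (R1): 85% × 25% = 21.25% of Bluewater Industries Corp.
Aggregating (R2): 7% + 21.84% + 21.25% = 50.09%.

50.09%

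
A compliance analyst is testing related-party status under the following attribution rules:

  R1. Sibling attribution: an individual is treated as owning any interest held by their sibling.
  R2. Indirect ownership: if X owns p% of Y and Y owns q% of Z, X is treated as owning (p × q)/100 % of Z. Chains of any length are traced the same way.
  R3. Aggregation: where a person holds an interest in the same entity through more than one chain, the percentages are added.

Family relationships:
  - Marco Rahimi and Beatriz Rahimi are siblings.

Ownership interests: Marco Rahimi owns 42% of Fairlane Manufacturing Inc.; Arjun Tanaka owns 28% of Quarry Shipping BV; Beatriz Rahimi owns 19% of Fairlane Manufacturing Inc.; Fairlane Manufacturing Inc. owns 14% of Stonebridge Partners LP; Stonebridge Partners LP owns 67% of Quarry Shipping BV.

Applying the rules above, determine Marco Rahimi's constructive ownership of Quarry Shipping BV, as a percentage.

5.7218%

By sibling attribution (R1), Marco Rahimi is treated as also owning Beatriz Rahimi's interest in Fairlane Manufacturing Inc, giving 42% + 19% = 61%.
Chain via Fairlane Manufacturing Inc. → Stonebridge Partners LP (R2): 61% × 14% × 67% = 5.7218% of Quarry Shipping BV.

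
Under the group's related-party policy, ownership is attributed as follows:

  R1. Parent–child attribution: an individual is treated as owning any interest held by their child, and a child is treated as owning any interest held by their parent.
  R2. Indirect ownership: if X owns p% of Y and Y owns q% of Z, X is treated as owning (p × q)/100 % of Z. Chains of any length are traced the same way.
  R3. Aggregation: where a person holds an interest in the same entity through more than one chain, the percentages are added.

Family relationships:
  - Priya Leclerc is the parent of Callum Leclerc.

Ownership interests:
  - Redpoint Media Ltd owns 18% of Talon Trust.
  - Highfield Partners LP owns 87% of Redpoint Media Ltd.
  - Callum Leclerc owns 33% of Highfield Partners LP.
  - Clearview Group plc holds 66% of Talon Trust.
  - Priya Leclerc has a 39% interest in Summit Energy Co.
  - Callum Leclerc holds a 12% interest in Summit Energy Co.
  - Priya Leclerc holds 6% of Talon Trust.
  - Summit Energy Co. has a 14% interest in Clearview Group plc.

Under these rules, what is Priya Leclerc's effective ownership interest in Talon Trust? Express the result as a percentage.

By parent–child attribution (R1), Priya Leclerc is treated as also owning Callum Leclerc's interest in Summit Energy Co, giving 39% + 12% = 51%.
By parent–child attribution (R1), Priya Leclerc is treated as owning Callum Leclerc's 33% interest in Highfield Partners LP.
Chain via Summit Energy Co. → Clearview Group plc (R2): 51% × 14% × 66% = 4.7124% of Talon Trust.
Direct interest in Talon Trust: 6%.
Chain via Highfield Partners LP → Redpoint Media Ltd (R2): 33% × 87% × 18% = 5.1678% of Talon Trust.
Aggregating (R3): 4.7124% + 6% + 5.1678% = 15.8802%.

15.8802%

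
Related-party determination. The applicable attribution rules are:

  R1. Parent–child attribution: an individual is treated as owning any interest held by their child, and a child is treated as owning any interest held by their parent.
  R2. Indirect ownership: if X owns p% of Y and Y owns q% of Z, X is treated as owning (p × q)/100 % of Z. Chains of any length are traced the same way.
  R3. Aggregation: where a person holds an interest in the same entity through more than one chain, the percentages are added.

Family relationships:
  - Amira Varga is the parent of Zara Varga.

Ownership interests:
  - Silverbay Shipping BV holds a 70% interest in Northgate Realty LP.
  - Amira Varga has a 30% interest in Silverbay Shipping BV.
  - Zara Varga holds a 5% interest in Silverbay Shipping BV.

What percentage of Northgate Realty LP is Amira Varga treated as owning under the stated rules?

24.5%

By parent–child attribution (R1), Amira Varga is treated as also owning Zara Varga's interest in Silverbay Shipping BV, giving 30% + 5% = 35%.
Chain via Silverbay Shipping BV (R2): 35% × 70% = 24.5% of Northgate Realty LP.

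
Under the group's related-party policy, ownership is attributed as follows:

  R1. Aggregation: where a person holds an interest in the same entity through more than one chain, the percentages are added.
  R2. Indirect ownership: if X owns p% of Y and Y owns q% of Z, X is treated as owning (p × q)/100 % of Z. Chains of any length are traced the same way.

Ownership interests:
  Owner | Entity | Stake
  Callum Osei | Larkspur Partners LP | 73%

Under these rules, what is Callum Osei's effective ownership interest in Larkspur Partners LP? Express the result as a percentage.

73%

Direct interest in Larkspur Partners LP: 73%.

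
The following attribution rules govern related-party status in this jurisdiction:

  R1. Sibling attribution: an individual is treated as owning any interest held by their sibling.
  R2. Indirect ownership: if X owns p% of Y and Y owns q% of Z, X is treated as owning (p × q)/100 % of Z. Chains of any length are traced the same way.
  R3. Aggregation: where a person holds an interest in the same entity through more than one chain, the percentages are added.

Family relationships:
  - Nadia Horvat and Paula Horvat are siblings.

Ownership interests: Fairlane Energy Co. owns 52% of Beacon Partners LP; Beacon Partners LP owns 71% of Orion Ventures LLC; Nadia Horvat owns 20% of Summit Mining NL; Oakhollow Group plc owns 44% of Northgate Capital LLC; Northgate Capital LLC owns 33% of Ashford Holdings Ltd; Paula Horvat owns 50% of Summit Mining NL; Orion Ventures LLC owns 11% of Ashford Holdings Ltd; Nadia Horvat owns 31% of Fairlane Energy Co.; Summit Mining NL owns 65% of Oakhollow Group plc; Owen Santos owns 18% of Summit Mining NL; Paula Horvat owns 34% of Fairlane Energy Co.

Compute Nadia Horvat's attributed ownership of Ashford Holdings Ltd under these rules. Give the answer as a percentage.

9.24638%

By sibling attribution (R1), Nadia Horvat is treated as also owning Paula Horvat's interest in Fairlane Energy Co, giving 31% + 34% = 65%.
By sibling attribution (R1), Nadia Horvat is treated as also owning Paula Horvat's interest in Summit Mining NL, giving 20% + 50% = 70%.
Chain via Fairlane Energy Co. → Beacon Partners LP → Orion Ventures LLC (R2): 65% × 52% × 71% × 11% = 2.63978% of Ashford Holdings Ltd.
Chain via Summit Mining NL → Oakhollow Group plc → Northgate Capital LLC (R2): 70% × 65% × 44% × 33% = 6.6066% of Ashford Holdings Ltd.
Aggregating (R3): 2.63978% + 6.6066% = 9.24638%.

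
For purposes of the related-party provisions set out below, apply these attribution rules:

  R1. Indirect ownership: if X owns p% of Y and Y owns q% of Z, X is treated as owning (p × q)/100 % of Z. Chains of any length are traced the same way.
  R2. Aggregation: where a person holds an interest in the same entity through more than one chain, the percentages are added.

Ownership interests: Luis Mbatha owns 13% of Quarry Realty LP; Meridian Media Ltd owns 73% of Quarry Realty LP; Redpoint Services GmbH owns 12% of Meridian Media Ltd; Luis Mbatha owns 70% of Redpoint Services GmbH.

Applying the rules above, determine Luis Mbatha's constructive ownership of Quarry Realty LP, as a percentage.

Chain via Redpoint Services GmbH → Meridian Media Ltd (R1): 70% × 12% × 73% = 6.132% of Quarry Realty LP.
Direct interest in Quarry Realty LP: 13%.
Aggregating (R2): 6.132% + 13% = 19.132%.

19.132%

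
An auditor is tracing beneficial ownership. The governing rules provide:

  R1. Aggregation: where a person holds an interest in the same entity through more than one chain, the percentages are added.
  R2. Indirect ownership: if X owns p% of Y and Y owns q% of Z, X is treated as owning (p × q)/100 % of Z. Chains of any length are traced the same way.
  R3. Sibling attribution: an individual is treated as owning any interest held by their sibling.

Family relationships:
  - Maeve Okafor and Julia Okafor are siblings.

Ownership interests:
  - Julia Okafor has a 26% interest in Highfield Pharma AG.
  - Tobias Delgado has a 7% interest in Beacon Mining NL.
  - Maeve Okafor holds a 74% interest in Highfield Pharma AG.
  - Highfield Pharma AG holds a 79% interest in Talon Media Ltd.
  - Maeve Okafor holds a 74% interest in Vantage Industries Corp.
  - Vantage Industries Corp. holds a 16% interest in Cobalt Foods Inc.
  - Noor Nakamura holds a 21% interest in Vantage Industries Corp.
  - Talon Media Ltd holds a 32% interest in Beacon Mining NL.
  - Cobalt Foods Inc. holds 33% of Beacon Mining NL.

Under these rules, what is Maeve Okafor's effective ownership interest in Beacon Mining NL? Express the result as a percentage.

29.1872%

By sibling attribution (R3), Maeve Okafor is treated as also owning Julia Okafor's interest in Highfield Pharma AG, giving 74% + 26% = 100%.
Chain via Vantage Industries Corp. → Cobalt Foods Inc. (R2): 74% × 16% × 33% = 3.9072% of Beacon Mining NL.
Chain via Highfield Pharma AG → Talon Media Ltd (R2): 100% × 79% × 32% = 25.28% of Beacon Mining NL.
Aggregating (R1): 3.9072% + 25.28% = 29.1872%.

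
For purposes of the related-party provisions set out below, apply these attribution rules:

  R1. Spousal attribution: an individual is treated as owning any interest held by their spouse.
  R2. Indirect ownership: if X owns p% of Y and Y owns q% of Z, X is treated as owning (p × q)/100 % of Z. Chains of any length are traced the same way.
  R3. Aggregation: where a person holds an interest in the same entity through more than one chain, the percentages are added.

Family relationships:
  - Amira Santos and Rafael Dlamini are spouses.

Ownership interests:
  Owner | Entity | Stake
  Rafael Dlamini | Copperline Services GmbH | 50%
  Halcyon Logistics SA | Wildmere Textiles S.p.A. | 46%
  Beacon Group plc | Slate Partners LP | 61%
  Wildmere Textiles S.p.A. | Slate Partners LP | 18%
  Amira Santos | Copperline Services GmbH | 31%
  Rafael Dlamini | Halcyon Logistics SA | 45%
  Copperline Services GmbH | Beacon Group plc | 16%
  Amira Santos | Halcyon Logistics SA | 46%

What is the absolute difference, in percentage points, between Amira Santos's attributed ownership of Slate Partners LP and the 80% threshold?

64.5596

By spousal attribution (R1), Amira Santos is treated as also owning Rafael Dlamini's interest in Copperline Services GmbH, giving 31% + 50% = 81%.
By spousal attribution (R1), Amira Santos is treated as also owning Rafael Dlamini's interest in Halcyon Logistics SA, giving 46% + 45% = 91%.
Chain via Copperline Services GmbH → Beacon Group plc (R2): 81% × 16% × 61% = 7.9056% of Slate Partners LP.
Chain via Halcyon Logistics SA → Wildmere Textiles S.p.A. (R2): 91% × 46% × 18% = 7.5348% of Slate Partners LP.
Aggregating (R3): 7.9056% + 7.5348% = 15.4404%.
15.4404% falls short of the 80% threshold by 64.5596 percentage points.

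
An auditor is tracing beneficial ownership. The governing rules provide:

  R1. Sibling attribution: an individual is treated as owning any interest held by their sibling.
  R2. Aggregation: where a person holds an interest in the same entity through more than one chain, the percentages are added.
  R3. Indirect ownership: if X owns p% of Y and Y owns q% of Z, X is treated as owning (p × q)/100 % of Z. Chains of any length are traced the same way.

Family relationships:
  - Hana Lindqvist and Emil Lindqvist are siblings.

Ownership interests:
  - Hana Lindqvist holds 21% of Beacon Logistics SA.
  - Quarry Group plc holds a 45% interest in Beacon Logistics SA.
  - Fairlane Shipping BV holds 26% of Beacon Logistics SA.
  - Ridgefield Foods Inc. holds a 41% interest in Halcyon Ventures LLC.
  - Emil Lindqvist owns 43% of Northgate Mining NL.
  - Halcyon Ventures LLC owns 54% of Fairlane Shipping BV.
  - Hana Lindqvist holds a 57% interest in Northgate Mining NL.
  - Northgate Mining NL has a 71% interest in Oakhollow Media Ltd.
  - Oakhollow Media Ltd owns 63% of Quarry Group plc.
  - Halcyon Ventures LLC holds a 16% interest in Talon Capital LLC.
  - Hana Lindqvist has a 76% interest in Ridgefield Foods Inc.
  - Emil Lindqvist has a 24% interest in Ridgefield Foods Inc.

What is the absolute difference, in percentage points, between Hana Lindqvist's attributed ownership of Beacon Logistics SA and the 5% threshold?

By sibling attribution (R1), Hana Lindqvist is treated as also owning Emil Lindqvist's interest in Northgate Mining NL, giving 57% + 43% = 100%.
By sibling attribution (R1), Hana Lindqvist is treated as also owning Emil Lindqvist's interest in Ridgefield Foods Inc, giving 76% + 24% = 100%.
Chain via Northgate Mining NL → Oakhollow Media Ltd → Quarry Group plc (R3): 100% × 71% × 63% × 45% = 20.1285% of Beacon Logistics SA.
Chain via Ridgefield Foods Inc. → Halcyon Ventures LLC → Fairlane Shipping BV (R3): 100% × 41% × 54% × 26% = 5.7564% of Beacon Logistics SA.
Direct interest in Beacon Logistics SA: 21%.
Aggregating (R2): 20.1285% + 5.7564% + 21% = 46.8849%.
46.8849% exceeds the 5% threshold by 41.8849 percentage points.

41.8849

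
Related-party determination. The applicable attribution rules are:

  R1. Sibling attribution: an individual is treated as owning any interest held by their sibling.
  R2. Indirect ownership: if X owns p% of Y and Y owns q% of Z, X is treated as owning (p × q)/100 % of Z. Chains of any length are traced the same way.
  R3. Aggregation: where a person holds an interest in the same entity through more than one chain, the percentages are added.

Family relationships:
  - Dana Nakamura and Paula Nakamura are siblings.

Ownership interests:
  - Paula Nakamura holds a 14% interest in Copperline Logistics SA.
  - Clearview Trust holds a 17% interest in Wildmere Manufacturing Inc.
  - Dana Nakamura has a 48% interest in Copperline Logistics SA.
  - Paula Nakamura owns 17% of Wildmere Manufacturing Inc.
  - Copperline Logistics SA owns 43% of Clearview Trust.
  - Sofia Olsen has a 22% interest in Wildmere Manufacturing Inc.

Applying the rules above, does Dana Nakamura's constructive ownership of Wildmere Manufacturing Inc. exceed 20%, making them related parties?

Yes

By sibling attribution (R1), Dana Nakamura is treated as also owning Paula Nakamura's interest in Copperline Logistics SA, giving 48% + 14% = 62%.
By sibling attribution (R1), Dana Nakamura is treated as owning Paula Nakamura's 17% interest in Wildmere Manufacturing Inc.
Chain via Copperline Logistics SA → Clearview Trust (R2): 62% × 43% × 17% = 4.5322% of Wildmere Manufacturing Inc.
Direct interest in Wildmere Manufacturing Inc: 17%.
Aggregating (R3): 4.5322% + 17% = 21.5322%.
21.5322% exceeds the 20% threshold, so Dana is a related party to Wildmere Manufacturing Inc.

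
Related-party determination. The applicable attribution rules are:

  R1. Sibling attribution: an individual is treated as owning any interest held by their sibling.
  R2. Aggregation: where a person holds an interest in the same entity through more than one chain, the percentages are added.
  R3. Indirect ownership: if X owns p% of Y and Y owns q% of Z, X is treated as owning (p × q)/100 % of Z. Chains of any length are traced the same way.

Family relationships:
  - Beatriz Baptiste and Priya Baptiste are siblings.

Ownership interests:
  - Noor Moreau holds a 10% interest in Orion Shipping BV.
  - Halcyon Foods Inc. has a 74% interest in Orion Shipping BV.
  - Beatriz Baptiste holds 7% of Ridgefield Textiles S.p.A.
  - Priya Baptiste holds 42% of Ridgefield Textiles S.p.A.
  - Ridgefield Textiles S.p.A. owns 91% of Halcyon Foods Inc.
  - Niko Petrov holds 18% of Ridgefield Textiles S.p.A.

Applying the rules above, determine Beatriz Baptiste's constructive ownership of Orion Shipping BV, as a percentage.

32.9966%

By sibling attribution (R1), Beatriz Baptiste is treated as also owning Priya Baptiste's interest in Ridgefield Textiles S.p.A, giving 7% + 42% = 49%.
Chain via Ridgefield Textiles S.p.A. → Halcyon Foods Inc. (R3): 49% × 91% × 74% = 32.9966% of Orion Shipping BV.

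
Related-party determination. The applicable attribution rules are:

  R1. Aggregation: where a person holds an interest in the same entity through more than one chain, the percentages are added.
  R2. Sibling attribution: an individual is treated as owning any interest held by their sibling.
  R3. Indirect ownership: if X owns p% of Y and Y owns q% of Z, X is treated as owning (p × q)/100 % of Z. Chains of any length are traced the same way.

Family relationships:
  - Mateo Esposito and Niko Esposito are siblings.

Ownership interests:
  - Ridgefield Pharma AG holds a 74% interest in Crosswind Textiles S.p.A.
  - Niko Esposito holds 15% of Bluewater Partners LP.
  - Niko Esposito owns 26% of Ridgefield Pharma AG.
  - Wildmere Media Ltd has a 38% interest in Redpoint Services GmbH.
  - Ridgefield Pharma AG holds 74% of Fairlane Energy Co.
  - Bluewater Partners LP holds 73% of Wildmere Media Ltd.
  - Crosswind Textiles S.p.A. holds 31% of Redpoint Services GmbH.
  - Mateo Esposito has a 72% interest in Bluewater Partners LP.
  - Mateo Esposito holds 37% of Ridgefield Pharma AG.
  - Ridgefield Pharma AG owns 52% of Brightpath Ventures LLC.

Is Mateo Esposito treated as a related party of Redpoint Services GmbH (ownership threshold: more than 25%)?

By sibling attribution (R2), Mateo Esposito is treated as also owning Niko Esposito's interest in Ridgefield Pharma AG, giving 37% + 26% = 63%.
By sibling attribution (R2), Mateo Esposito is treated as also owning Niko Esposito's interest in Bluewater Partners LP, giving 72% + 15% = 87%.
Chain via Ridgefield Pharma AG → Crosswind Textiles S.p.A. (R3): 63% × 74% × 31% = 14.4522% of Redpoint Services GmbH.
Chain via Bluewater Partners LP → Wildmere Media Ltd (R3): 87% × 73% × 38% = 24.1338% of Redpoint Services GmbH.
Aggregating (R1): 14.4522% + 24.1338% = 38.586%.
38.586% exceeds the 25% threshold, so Mateo is a related party to Redpoint Services GmbH.

Yes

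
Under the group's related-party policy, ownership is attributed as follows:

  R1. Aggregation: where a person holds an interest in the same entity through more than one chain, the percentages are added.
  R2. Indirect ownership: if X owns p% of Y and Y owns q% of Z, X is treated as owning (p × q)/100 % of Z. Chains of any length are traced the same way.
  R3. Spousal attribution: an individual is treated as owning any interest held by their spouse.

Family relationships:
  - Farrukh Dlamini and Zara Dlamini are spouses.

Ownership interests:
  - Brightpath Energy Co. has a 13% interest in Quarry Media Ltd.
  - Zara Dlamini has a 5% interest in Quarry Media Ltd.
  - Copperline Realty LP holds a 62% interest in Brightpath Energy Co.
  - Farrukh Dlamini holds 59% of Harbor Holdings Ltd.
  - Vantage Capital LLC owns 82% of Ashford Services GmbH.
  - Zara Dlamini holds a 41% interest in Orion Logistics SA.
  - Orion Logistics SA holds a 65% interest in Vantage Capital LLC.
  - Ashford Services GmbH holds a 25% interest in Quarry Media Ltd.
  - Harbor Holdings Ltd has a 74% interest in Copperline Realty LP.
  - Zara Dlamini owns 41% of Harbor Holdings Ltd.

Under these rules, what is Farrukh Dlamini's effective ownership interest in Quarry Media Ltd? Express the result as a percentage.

16.42765%

By spousal attribution (R3), Farrukh Dlamini is treated as also owning Zara Dlamini's interest in Harbor Holdings Ltd, giving 59% + 41% = 100%.
By spousal attribution (R3), Farrukh Dlamini is treated as owning Zara Dlamini's 41% interest in Orion Logistics SA.
By spousal attribution (R3), Farrukh Dlamini is treated as owning Zara Dlamini's 5% interest in Quarry Media Ltd.
Chain via Harbor Holdings Ltd → Copperline Realty LP → Brightpath Energy Co. (R2): 100% × 74% × 62% × 13% = 5.9644% of Quarry Media Ltd.
Chain via Orion Logistics SA → Vantage Capital LLC → Ashford Services GmbH (R2): 41% × 65% × 82% × 25% = 5.46325% of Quarry Media Ltd.
Direct interest in Quarry Media Ltd: 5%.
Aggregating (R1): 5.9644% + 5.46325% + 5% = 16.42765%.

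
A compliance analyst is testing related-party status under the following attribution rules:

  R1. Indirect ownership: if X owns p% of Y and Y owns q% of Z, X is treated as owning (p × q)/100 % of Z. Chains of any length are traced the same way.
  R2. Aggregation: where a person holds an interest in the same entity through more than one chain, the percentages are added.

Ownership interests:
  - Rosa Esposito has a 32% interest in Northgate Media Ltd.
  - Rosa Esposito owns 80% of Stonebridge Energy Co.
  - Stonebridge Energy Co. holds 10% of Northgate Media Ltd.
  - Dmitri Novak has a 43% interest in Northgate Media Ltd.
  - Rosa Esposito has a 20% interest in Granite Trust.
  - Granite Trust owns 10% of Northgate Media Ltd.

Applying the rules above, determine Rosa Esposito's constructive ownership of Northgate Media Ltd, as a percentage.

Chain via Stonebridge Energy Co. (R1): 80% × 10% = 8% of Northgate Media Ltd.
Chain via Granite Trust (R1): 20% × 10% = 2% of Northgate Media Ltd.
Direct interest in Northgate Media Ltd: 32%.
Aggregating (R2): 8% + 2% + 32% = 42%.

42%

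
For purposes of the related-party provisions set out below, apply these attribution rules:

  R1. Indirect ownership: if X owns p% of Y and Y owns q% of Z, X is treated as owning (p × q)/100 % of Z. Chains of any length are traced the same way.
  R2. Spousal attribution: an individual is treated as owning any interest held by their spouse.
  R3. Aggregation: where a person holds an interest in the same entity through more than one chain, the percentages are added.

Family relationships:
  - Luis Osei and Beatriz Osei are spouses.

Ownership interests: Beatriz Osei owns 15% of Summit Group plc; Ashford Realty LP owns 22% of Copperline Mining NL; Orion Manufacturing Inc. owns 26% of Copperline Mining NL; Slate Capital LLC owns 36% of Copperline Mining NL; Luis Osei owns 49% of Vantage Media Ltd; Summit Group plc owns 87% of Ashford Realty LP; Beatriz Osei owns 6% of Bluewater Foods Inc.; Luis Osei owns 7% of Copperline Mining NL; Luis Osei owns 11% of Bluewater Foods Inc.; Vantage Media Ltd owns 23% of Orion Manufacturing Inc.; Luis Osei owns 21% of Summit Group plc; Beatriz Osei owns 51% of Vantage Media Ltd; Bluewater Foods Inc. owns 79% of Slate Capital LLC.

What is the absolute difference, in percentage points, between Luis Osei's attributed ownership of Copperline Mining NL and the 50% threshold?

By spousal attribution (R2), Luis Osei is treated as also owning Beatriz Osei's interest in Vantage Media Ltd, giving 49% + 51% = 100%.
By spousal attribution (R2), Luis Osei is treated as also owning Beatriz Osei's interest in Bluewater Foods Inc, giving 11% + 6% = 17%.
By spousal attribution (R2), Luis Osei is treated as also owning Beatriz Osei's interest in Summit Group plc, giving 21% + 15% = 36%.
Chain via Vantage Media Ltd → Orion Manufacturing Inc. (R1): 100% × 23% × 26% = 5.98% of Copperline Mining NL.
Chain via Bluewater Foods Inc. → Slate Capital LLC (R1): 17% × 79% × 36% = 4.8348% of Copperline Mining NL.
Chain via Summit Group plc → Ashford Realty LP (R1): 36% × 87% × 22% = 6.8904% of Copperline Mining NL.
Direct interest in Copperline Mining NL: 7%.
Aggregating (R3): 5.98% + 4.8348% + 6.8904% + 7% = 24.7052%.
24.7052% falls short of the 50% threshold by 25.2948 percentage points.

25.2948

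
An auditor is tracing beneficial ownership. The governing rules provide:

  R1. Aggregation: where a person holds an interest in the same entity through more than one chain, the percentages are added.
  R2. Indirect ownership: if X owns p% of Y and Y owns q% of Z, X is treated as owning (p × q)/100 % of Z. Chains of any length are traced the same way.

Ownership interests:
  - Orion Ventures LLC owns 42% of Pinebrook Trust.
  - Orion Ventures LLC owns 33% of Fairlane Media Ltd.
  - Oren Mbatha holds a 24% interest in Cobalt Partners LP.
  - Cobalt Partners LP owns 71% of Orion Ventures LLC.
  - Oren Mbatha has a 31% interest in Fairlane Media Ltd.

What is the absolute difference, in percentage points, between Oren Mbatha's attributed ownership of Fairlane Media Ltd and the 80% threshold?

43.3768

Chain via Cobalt Partners LP → Orion Ventures LLC (R2): 24% × 71% × 33% = 5.6232% of Fairlane Media Ltd.
Direct interest in Fairlane Media Ltd: 31%.
Aggregating (R1): 5.6232% + 31% = 36.6232%.
36.6232% falls short of the 80% threshold by 43.3768 percentage points.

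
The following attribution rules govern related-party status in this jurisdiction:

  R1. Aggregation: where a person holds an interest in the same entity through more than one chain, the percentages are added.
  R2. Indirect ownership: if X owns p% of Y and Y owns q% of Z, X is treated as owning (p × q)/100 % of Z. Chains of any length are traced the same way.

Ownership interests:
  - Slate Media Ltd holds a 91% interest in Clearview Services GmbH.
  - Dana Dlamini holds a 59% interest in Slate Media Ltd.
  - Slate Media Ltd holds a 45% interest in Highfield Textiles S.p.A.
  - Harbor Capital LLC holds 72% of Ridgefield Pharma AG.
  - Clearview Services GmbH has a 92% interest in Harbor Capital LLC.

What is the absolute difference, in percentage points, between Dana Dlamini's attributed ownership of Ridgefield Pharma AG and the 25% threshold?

10.564256

Chain via Slate Media Ltd → Clearview Services GmbH → Harbor Capital LLC (R2): 59% × 91% × 92% × 72% = 35.564256% of Ridgefield Pharma AG.
35.564256% exceeds the 25% threshold by 10.564256 percentage points.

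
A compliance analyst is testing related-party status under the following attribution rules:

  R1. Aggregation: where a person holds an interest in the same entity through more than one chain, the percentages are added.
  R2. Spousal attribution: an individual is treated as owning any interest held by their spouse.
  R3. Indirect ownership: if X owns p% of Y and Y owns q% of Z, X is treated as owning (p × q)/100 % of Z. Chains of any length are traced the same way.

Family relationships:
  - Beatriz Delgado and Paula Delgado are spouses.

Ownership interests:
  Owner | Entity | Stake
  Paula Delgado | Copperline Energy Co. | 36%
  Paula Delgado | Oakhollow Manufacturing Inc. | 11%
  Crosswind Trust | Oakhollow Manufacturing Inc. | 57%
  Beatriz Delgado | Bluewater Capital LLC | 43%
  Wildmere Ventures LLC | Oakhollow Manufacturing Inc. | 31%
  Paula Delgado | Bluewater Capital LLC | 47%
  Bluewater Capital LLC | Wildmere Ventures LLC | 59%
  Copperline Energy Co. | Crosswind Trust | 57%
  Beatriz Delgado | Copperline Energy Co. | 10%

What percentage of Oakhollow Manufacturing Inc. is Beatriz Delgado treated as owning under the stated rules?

42.4064%

By spousal attribution (R2), Beatriz Delgado is treated as also owning Paula Delgado's interest in Copperline Energy Co, giving 10% + 36% = 46%.
By spousal attribution (R2), Beatriz Delgado is treated as also owning Paula Delgado's interest in Bluewater Capital LLC, giving 43% + 47% = 90%.
By spousal attribution (R2), Beatriz Delgado is treated as owning Paula Delgado's 11% interest in Oakhollow Manufacturing Inc.
Chain via Copperline Energy Co. → Crosswind Trust (R3): 46% × 57% × 57% = 14.9454% of Oakhollow Manufacturing Inc.
Chain via Bluewater Capital LLC → Wildmere Ventures LLC (R3): 90% × 59% × 31% = 16.461% of Oakhollow Manufacturing Inc.
Direct interest in Oakhollow Manufacturing Inc: 11%.
Aggregating (R1): 14.9454% + 16.461% + 11% = 42.4064%.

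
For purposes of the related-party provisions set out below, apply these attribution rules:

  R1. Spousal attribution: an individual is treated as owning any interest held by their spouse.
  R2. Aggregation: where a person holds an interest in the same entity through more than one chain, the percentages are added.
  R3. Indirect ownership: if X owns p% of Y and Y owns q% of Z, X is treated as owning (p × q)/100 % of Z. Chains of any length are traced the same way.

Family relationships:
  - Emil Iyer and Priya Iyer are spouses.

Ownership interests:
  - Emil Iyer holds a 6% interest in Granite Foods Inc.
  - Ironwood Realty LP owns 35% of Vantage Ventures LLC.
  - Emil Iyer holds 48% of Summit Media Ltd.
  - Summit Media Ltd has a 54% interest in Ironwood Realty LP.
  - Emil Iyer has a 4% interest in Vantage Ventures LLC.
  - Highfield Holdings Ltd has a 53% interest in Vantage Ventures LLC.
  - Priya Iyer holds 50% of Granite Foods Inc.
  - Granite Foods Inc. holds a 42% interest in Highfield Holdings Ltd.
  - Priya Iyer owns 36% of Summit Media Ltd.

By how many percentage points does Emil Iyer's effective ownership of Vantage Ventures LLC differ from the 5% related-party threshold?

By spousal attribution (R1), Emil Iyer is treated as also owning Priya Iyer's interest in Summit Media Ltd, giving 48% + 36% = 84%.
By spousal attribution (R1), Emil Iyer is treated as also owning Priya Iyer's interest in Granite Foods Inc, giving 6% + 50% = 56%.
Chain via Summit Media Ltd → Ironwood Realty LP (R3): 84% × 54% × 35% = 15.876% of Vantage Ventures LLC.
Chain via Granite Foods Inc. → Highfield Holdings Ltd (R3): 56% × 42% × 53% = 12.4656% of Vantage Ventures LLC.
Direct interest in Vantage Ventures LLC: 4%.
Aggregating (R2): 15.876% + 12.4656% + 4% = 32.3416%.
32.3416% exceeds the 5% threshold by 27.3416 percentage points.

27.3416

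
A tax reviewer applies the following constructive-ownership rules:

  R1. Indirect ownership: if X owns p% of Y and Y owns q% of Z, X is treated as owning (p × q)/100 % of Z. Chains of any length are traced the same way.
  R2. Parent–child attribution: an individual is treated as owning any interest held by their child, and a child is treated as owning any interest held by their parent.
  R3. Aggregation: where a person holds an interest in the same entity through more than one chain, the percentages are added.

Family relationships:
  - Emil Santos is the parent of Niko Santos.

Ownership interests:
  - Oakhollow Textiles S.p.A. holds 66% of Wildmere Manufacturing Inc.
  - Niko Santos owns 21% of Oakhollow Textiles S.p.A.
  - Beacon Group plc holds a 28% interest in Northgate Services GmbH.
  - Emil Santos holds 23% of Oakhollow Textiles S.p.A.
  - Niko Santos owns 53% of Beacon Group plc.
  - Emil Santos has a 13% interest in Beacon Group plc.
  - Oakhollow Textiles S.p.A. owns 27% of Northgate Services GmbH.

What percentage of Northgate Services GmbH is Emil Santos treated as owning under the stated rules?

30.36%

By parent–child attribution (R2), Emil Santos is treated as also owning Niko Santos's interest in Oakhollow Textiles S.p.A, giving 23% + 21% = 44%.
By parent–child attribution (R2), Emil Santos is treated as also owning Niko Santos's interest in Beacon Group plc, giving 13% + 53% = 66%.
Chain via Oakhollow Textiles S.p.A. (R1): 44% × 27% = 11.88% of Northgate Services GmbH.
Chain via Beacon Group plc (R1): 66% × 28% = 18.48% of Northgate Services GmbH.
Aggregating (R3): 11.88% + 18.48% = 30.36%.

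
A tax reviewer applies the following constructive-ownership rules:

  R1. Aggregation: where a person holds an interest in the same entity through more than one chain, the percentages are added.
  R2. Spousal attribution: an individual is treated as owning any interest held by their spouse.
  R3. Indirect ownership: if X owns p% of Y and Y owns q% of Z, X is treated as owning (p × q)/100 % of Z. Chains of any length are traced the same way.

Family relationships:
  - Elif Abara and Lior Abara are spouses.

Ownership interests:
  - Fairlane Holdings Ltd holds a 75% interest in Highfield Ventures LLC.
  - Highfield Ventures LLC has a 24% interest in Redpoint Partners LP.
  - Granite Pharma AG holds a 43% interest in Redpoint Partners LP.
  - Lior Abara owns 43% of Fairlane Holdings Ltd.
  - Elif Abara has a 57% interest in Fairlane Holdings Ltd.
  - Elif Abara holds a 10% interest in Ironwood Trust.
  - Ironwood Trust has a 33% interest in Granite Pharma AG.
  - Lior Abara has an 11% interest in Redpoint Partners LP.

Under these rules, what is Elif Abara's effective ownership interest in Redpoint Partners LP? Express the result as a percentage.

30.419%

By spousal attribution (R2), Elif Abara is treated as also owning Lior Abara's interest in Fairlane Holdings Ltd, giving 57% + 43% = 100%.
By spousal attribution (R2), Elif Abara is treated as owning Lior Abara's 11% interest in Redpoint Partners LP.
Chain via Fairlane Holdings Ltd → Highfield Ventures LLC (R3): 100% × 75% × 24% = 18% of Redpoint Partners LP.
Chain via Ironwood Trust → Granite Pharma AG (R3): 10% × 33% × 43% = 1.419% of Redpoint Partners LP.
Direct interest in Redpoint Partners LP: 11%.
Aggregating (R1): 18% + 1.419% + 11% = 30.419%.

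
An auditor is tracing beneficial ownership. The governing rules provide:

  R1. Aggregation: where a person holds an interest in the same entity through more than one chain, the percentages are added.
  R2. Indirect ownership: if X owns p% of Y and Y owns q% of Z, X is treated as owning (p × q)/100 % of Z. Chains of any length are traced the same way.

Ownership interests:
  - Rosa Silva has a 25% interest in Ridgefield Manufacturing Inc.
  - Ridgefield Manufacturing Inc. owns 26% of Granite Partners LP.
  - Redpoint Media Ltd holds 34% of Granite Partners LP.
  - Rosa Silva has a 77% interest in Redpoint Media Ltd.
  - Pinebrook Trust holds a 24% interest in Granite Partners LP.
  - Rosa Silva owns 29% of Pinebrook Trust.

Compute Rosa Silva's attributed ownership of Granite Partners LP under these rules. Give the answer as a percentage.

Chain via Pinebrook Trust (R2): 29% × 24% = 6.96% of Granite Partners LP.
Chain via Redpoint Media Ltd (R2): 77% × 34% = 26.18% of Granite Partners LP.
Chain via Ridgefield Manufacturing Inc. (R2): 25% × 26% = 6.5% of Granite Partners LP.
Aggregating (R1): 6.96% + 26.18% + 6.5% = 39.64%.

39.64%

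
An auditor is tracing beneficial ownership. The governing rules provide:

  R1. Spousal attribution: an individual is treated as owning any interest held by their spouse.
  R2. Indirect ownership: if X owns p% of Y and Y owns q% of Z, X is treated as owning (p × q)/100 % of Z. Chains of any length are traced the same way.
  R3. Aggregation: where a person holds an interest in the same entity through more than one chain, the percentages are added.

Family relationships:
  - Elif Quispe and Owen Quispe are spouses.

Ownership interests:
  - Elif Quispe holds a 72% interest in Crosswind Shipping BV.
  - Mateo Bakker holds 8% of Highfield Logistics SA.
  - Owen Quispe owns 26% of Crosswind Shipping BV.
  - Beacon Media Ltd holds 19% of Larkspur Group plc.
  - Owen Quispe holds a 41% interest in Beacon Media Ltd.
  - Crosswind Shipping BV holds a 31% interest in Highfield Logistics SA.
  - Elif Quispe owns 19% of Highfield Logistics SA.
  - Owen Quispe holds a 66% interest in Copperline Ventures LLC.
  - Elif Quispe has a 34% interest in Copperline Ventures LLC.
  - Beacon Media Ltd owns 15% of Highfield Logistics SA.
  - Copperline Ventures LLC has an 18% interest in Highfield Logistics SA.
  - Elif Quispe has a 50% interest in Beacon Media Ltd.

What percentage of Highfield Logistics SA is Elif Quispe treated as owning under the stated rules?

81.03%

By spousal attribution (R1), Elif Quispe is treated as also owning Owen Quispe's interest in Beacon Media Ltd, giving 50% + 41% = 91%.
By spousal attribution (R1), Elif Quispe is treated as also owning Owen Quispe's interest in Crosswind Shipping BV, giving 72% + 26% = 98%.
By spousal attribution (R1), Elif Quispe is treated as also owning Owen Quispe's interest in Copperline Ventures LLC, giving 34% + 66% = 100%.
Chain via Beacon Media Ltd (R2): 91% × 15% = 13.65% of Highfield Logistics SA.
Chain via Crosswind Shipping BV (R2): 98% × 31% = 30.38% of Highfield Logistics SA.
Chain via Copperline Ventures LLC (R2): 100% × 18% = 18% of Highfield Logistics SA.
Direct interest in Highfield Logistics SA: 19%.
Aggregating (R3): 13.65% + 30.38% + 18% + 19% = 81.03%.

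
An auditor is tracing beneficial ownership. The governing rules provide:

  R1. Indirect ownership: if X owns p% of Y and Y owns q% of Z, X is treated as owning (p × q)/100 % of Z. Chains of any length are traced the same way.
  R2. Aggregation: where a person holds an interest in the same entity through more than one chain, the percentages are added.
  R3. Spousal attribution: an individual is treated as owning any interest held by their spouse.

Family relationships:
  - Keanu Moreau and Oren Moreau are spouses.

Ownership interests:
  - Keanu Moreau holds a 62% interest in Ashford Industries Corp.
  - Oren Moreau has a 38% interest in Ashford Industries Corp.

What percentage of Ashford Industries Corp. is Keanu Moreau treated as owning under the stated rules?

By spousal attribution (R3), Keanu Moreau is treated as also owning Oren Moreau's interest in Ashford Industries Corp, giving 62% + 38% = 100%.
Direct interest in Ashford Industries Corp: 100%.

100%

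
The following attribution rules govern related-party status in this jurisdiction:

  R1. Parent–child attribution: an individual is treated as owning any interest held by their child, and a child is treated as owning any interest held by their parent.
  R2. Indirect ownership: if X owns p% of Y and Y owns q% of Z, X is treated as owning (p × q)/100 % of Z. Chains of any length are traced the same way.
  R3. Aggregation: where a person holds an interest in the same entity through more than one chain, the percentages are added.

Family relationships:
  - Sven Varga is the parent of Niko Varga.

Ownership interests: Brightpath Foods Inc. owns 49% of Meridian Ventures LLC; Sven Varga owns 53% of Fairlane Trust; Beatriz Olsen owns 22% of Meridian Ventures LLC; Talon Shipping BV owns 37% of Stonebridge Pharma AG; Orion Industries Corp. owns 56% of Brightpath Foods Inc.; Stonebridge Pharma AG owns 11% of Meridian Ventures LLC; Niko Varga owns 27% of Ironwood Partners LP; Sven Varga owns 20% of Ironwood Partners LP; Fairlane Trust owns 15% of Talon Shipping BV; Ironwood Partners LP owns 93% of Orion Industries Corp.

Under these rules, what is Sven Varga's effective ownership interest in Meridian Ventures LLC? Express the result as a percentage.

12.317589%

By parent–child attribution (R1), Sven Varga is treated as also owning Niko Varga's interest in Ironwood Partners LP, giving 20% + 27% = 47%.
Chain via Fairlane Trust → Talon Shipping BV → Stonebridge Pharma AG (R2): 53% × 15% × 37% × 11% = 0.323565% of Meridian Ventures LLC.
Chain via Ironwood Partners LP → Orion Industries Corp. → Brightpath Foods Inc. (R2): 47% × 93% × 56% × 49% = 11.994024% of Meridian Ventures LLC.
Aggregating (R3): 0.323565% + 11.994024% = 12.317589%.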